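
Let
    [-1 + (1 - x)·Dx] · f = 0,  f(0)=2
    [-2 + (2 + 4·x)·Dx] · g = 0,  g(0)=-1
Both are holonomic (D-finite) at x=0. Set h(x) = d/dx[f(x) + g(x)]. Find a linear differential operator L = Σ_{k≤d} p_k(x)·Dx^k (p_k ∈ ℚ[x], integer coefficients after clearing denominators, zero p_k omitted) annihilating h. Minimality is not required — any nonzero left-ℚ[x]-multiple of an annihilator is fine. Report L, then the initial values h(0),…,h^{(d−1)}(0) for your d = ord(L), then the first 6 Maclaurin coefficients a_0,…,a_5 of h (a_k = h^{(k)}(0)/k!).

f: a_k = 2, 2, 2, 2, 2, 2, …
g: a_k = -1, -1, 1/2, -1/2, 5/8, -7/8, …
h₀=f+g: left-lcm gives L₀, ord ≤ 2.
h₀' ⇒ L via d/dx closure of L₀.
L = (-4 - 2·x) + (-1 - 10·x - 7·x^2)·Dx + (1 + 2·x - x^2 - 2·x^3)·Dx^2  (order 2).
h: a_k = 1, 5, 9/2, 21/2, 45/8, 159/8, …
ICs: h(0) = 1, h′(0) = 5.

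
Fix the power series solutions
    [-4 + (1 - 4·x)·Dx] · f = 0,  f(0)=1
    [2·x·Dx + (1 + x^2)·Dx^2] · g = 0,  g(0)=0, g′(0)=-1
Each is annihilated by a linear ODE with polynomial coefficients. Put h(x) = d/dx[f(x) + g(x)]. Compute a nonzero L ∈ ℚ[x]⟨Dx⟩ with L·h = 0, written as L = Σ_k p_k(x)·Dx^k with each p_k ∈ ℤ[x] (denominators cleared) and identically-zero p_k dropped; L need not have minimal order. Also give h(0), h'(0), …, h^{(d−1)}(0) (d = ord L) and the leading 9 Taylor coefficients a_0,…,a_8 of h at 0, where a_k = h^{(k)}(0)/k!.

f: a_k = 1, 4, 16, 64, 256, 1024, 4096, 16384, 65536, …
g: a_k = 0, -1, 0, 1/3, 0, -1/5, 0, 1/7, 0, …
f+g: L₀ = lclm(L_f,L_g), ord ≤ 1+2.
h₀' ⇒ L via d/dx closure of L₀.
L = (-8 + 128·x + 24·x^2) + (49 - 8·x + 109·x^2 + 24·x^3)·Dx + (-4 + 15·x + 15·x^3 + 4·x^4)·Dx^2  (order 2).
h: a_k = 3, 32, 193, 1024, 5119, 24576, 114689, 524288, 2359295, …
ICs: h(0) = 3, h′(0) = 32.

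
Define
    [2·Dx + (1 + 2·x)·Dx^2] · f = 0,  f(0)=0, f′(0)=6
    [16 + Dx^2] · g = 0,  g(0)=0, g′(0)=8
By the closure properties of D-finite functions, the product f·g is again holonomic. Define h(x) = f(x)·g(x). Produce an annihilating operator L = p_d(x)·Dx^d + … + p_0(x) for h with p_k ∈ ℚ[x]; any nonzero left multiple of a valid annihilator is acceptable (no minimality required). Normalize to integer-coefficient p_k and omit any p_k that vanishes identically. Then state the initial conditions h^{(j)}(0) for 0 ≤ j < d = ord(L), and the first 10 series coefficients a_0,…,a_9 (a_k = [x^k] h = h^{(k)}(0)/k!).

L = (2688 + 27648·x + 93184·x^2 + 131072·x^3 + 65536·x^4) + (896 + 5888·x + 12288·x^2 + 8192·x^3)·Dx + (408 + 3712·x + 11904·x^2 + 16384·x^3 + 8192·x^4)·Dx^2 + (56 + 368·x + 768·x^2 + 512·x^3)·Dx^3 + (15 + 124·x + 380·x^2 + 512·x^3 + 256·x^4)·Dx^4  (order 4).
h: a_k = 0, 0, 48, -48, -64, 32, 256/3, -512/5, 13312/105, -26368/105, …
ICs: h(0) = 0, h′(0) = 0, h′′(0) = 96, h′′′(0) = -288.

f: a_k = 0, 6, -6, 8, -12, 96/5, -32, 384/7, -96, 512/3, …
g: a_k = 0, 8, 0, -64/3, 0, 256/15, 0, -2048/315, 0, 4096/2835, …
h₀=f·g: eliminate ⇒ L₀, order ≤ 2·2.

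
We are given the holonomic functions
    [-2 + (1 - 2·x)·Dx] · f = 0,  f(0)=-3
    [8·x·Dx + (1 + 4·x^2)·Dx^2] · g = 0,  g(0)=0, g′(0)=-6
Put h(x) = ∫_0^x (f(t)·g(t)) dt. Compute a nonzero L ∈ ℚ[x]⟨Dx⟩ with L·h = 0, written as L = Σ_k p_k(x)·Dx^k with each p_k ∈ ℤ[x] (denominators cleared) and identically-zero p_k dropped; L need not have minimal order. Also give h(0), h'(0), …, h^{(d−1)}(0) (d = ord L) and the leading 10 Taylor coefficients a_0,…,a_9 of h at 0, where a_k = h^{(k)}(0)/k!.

L = 16·x·Dx + (4 - 8·x + 32·x^2)·Dx^2 + (-1 + 2·x - 4·x^2 + 8·x^3)·Dx^3  (order 3).
h: a_k = 0, 0, 9, 12, 12, 96/5, 208/5, 2496/35, 3648/35, 19456/105, …
ICs: h(0) = 0, h′(0) = 0, h′′(0) = 18.

f: a_k = -3, -6, -12, -24, -48, -96, -192, -384, -768, -1536, …
g: a_k = 0, -6, 0, 8, 0, -96/5, 0, 384/7, 0, -512/3, …
L₀ := L_f ⊗_s L_g (sym. prod.), ord ≤ 2.
h=∫h₀ ⇒ L = L₀·Dx.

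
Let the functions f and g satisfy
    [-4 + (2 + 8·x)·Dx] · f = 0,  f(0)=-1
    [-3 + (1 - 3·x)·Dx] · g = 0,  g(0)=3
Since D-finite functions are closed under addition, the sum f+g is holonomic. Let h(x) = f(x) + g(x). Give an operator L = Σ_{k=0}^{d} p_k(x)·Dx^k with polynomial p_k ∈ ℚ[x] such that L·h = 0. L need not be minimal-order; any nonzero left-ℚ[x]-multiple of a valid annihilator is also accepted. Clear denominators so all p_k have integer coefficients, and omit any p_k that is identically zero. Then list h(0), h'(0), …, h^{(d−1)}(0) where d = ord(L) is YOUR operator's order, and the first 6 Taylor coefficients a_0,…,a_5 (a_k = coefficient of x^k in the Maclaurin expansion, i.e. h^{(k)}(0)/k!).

L = (48 + 108·x) + (-22 - 120·x - 324·x^2)·Dx + (1 + 19·x + 6·x^2 - 216·x^3)·Dx^2  (order 2).
h: a_k = 2, 7, 29, 77, 253, 701, …
ICs: h(0) = 2, h′(0) = 7.

f: a_k = -1, -2, 2, -4, 10, -28, …
g: a_k = 3, 9, 27, 81, 243, 729, …
f+g: L₀ = lclm(L_f,L_g), ord ≤ 1+1.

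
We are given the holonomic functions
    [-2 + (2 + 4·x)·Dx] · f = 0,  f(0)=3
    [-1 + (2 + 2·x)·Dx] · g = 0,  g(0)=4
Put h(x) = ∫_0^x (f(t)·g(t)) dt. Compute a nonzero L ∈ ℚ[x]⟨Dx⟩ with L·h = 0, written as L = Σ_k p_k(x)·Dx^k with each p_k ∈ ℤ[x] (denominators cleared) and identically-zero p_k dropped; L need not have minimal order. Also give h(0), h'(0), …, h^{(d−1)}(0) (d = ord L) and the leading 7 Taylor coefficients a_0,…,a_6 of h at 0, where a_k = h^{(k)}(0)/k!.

f: a_k = 3, 3, -3/2, 3/2, -15/8, 21/8, -63/16, …
g: a_k = 4, 2, -1/2, 1/4, -5/32, 7/64, -21/256, …
Product ⇒ symmetric product L₀, ord ≤ 1.
Integrate: L := L₀·Dx.
L = (-3 - 4·x)·Dx + (2 + 6·x + 4·x^2)·Dx^2  (order 2).
h: a_k = 0, 12, 9, -1/2, 9/16, -111/160, 117/128, …
ICs: h(0) = 0, h′(0) = 12.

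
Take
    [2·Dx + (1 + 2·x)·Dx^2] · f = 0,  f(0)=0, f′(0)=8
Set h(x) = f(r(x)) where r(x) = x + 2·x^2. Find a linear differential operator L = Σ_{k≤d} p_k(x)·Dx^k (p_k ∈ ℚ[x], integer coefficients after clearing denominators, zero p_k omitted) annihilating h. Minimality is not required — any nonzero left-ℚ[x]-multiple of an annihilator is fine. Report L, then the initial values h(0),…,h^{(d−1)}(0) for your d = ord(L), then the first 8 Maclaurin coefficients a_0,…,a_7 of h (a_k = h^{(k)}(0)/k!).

f: a_k = 0, 8, -8, 32/3, -16, 128/5, -128/3, 512/7, …
f∘r: x↦r, Dx↦Dx/r' in L_f ⇒ L₀.
L = (-2 + 8·x + 16·x^2)·Dx + (1 + 6·x + 12·x^2 + 16·x^3)·Dx^2  (order 2).
h: a_k = 0, 8, 8, -64/3, 16, 128/5, -256/3, 512/7, …
ICs: h(0) = 0, h′(0) = 8.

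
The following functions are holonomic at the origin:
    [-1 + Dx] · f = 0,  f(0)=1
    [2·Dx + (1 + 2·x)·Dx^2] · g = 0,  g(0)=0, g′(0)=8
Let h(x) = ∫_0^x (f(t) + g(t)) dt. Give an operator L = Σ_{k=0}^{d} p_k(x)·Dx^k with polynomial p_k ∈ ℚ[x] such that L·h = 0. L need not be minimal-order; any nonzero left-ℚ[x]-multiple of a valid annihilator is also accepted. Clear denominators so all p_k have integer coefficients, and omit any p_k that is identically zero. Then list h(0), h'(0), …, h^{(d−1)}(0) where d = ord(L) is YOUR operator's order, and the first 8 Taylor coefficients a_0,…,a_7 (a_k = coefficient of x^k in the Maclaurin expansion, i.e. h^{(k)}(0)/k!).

L = (-10 - 4·x)·Dx^2 + (7 - 4·x - 4·x^2)·Dx^3 + (3 + 8·x + 4·x^2)·Dx^4  (order 4).
h: a_k = 0, 1, 9/2, -5/2, 65/24, -383/120, 3073/720, -30719/5040, …
ICs: h(0) = 0, h′(0) = 1, h′′(0) = 9, h′′′(0) = -15.

f: a_k = 1, 1, 1/2, 1/6, 1/24, 1/120, 1/720, 1/5040, …
g: a_k = 0, 8, -8, 32/3, -16, 128/5, -128/3, 512/7, …
h₀=f+g: left-lcm gives L₀, ord ≤ 3.
h=∫₀ˣh₀: take L = L₀·Dx.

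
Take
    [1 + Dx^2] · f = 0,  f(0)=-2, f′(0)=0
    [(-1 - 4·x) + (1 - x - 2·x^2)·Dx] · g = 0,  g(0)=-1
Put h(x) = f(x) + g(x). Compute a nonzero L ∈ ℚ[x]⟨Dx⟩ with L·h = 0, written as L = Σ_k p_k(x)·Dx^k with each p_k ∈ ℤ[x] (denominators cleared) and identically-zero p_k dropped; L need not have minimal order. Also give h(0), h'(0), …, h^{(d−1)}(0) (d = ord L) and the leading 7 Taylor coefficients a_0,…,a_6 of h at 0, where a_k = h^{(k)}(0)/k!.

L = (-31 - 146·x - 133·x^2 - 184·x^3 - 20·x^4 - 16·x^5) + (7 + 3·x - 3·x^2 - 37·x^3 - 42·x^4 - 12·x^5 - 8·x^6)·Dx + (-31 - 146·x - 133·x^2 - 184·x^3 - 20·x^4 - 16·x^5)·Dx^2 + (7 + 3·x - 3·x^2 - 37·x^3 - 42·x^4 - 12·x^5 - 8·x^6)·Dx^3  (order 3).
h: a_k = -3, -1, -2, -5, -133/12, -21, -15479/360, …
ICs: h(0) = -3, h′(0) = -1, h′′(0) = -4.

f: a_k = -2, 0, 1, 0, -1/12, 0, 1/360, …
g: a_k = -1, -1, -3, -5, -11, -21, -43, …
L₀ := lclm(L_f,L_g); ord L₀ ≤ 2+1.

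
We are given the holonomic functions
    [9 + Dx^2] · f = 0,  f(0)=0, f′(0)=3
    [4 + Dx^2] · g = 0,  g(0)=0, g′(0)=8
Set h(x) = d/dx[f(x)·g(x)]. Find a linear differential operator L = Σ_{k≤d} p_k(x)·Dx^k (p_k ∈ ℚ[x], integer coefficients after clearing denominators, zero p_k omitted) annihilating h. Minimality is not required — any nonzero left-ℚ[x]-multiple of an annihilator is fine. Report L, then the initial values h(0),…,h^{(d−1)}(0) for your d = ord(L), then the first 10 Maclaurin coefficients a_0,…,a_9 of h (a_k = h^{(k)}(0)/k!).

L = 25 + 26·Dx^2 + Dx^4  (order 4).
h: a_k = 0, 48, 0, -208, 0, 1302/5, 0, -16276/105, 0, 406901/7560, …
ICs: h(0) = 0, h′(0) = 48, h′′(0) = 0, h′′′(0) = -1248.

f: a_k = 0, 3, 0, -9/2, 0, 81/40, 0, -243/560, 0, 243/4480, …
g: a_k = 0, 8, 0, -16/3, 0, 16/15, 0, -32/315, 0, 16/2835, …
f·g: L₀ = L_f ⊗_s L_g, ord ≤ 2·2.
h=h₀': d/dx-closure on L₀ ⇒ L.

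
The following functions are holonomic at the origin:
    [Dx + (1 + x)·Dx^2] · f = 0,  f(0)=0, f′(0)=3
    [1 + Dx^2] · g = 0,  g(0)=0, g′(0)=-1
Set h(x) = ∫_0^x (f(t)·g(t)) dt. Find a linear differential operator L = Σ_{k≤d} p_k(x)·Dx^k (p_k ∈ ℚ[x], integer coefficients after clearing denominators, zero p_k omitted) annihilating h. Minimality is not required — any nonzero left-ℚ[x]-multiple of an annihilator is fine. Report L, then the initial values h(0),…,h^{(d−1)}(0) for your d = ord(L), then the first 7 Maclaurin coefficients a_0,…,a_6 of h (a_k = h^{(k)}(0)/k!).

L = (-3 + 6·x + 19·x^2 + 16·x^3 + 4·x^4)·Dx + (4 + 20·x + 24·x^2 + 8·x^3)·Dx^2 + (20·x + 42·x^2 + 32·x^3 + 8·x^4)·Dx^3 + (4 + 20·x + 24·x^2 + 8·x^3)·Dx^4 + (3 + 14·x + 23·x^2 + 16·x^3 + 4·x^4)·Dx^5  (order 5).
h: a_k = 0, 0, 0, -1, 3/8, -1/10, 1/12, …
ICs: h(0) = 0, h′(0) = 0, h′′(0) = 0, h′′′(0) = -6, h′′′′(0) = 9.

f: a_k = 0, 3, -3/2, 1, -3/4, 3/5, -1/2, …
g: a_k = 0, -1, 0, 1/6, 0, -1/120, 0, …
f·g: L₀ = L_f ⊗_s L_g, ord ≤ 2·2.
h=∫₀ˣh₀: take L = L₀·Dx.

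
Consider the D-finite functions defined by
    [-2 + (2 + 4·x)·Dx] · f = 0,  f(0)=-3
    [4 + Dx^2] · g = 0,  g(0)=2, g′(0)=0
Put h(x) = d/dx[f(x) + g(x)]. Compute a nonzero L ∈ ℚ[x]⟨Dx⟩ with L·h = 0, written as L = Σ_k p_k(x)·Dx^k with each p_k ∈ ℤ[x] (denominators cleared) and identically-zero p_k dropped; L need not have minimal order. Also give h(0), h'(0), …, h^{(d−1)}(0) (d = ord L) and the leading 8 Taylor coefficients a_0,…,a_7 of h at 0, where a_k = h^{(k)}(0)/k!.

L = (-76 - 64·x - 64·x^2) + (-28 - 120·x - 192·x^2 - 128·x^3)·Dx + (-19 - 16·x - 16·x^2)·Dx^2 + (-7 - 30·x - 48·x^2 - 32·x^3)·Dx^3  (order 3).
h: a_k = -3, -5, -9/2, 77/6, -105/8, 2707/120, -693/16, 405917/5040, …
ICs: h(0) = -3, h′(0) = -5, h′′(0) = -9.

f: a_k = -3, -3, 3/2, -3/2, 15/8, -21/8, 63/16, -99/16, …
g: a_k = 2, 0, -4, 0, 4/3, 0, -8/45, 0, …
f+g: L₀ = lclm(L_f,L_g), ord ≤ 1+2.
Differentiate: ansatz ord ≤ ord L₀ ⇒ L.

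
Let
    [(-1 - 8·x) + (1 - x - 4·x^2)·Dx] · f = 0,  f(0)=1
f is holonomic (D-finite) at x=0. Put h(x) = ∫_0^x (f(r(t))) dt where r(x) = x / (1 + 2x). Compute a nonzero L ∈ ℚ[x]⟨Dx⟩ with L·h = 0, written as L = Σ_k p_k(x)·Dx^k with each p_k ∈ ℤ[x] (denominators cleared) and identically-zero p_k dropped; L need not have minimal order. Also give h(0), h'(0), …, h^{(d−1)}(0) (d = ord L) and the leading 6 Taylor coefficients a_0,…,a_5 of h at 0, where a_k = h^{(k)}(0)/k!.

L = (1 + 10·x)·Dx + (-1 - 5·x - 4·x^2 + 4·x^3)·Dx^2  (order 2).
h: a_k = 0, 1, 1/2, 1, -7/4, 27/5, …
ICs: h(0) = 0, h′(0) = 1.

f: a_k = 1, 1, 5, 9, 29, 65, …
Substitute x→r, Dx→(1/r')Dx; clear ⇒ L₀.
Integrate: L := L₀·Dx.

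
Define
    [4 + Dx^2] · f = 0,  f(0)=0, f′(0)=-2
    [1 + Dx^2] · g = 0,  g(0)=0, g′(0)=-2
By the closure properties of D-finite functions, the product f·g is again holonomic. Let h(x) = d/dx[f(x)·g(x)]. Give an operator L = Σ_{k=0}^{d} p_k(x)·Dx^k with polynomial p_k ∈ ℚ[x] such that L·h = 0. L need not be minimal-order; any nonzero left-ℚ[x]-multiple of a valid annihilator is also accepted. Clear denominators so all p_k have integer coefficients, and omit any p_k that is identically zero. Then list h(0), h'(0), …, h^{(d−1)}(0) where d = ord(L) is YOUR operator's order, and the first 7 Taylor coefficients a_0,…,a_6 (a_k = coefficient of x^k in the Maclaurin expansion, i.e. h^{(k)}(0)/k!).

f: a_k = 0, -2, 0, 4/3, 0, -4/15, 0, …
g: a_k = 0, -2, 0, 1/3, 0, -1/60, 0, …
L₀ := L_f ⊗_s L_g (sym. prod.), ord ≤ 4.
Differentiate: ansatz ord ≤ ord L₀ ⇒ L.
L = 9 + 10·Dx^2 + Dx^4  (order 4).
h: a_k = 0, 8, 0, -40/3, 0, 91/15, 0, …
ICs: h(0) = 0, h′(0) = 8, h′′(0) = 0, h′′′(0) = -80.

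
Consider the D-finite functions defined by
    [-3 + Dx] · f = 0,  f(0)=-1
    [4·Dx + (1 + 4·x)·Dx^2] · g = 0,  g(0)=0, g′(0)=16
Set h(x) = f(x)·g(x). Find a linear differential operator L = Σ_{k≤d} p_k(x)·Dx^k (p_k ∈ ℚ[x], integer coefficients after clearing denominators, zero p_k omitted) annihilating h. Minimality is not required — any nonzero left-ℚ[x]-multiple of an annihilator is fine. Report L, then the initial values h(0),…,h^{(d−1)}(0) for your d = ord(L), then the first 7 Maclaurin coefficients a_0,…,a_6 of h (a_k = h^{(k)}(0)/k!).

L = (-3 + 36·x) + (-2 - 24·x)·Dx + (1 + 4·x)·Dx^2  (order 2).
h: a_k = 0, -16, -16, -184/3, 72, -1726/5, 3350/3, …
ICs: h(0) = 0, h′(0) = -16.

f: a_k = -1, -3, -9/2, -9/2, -27/8, -81/40, -81/80, …
g: a_k = 0, 16, -32, 256/3, -256, 4096/5, -8192/3, …
f·g: L₀ = L_f ⊗_s L_g, ord ≤ 1·2.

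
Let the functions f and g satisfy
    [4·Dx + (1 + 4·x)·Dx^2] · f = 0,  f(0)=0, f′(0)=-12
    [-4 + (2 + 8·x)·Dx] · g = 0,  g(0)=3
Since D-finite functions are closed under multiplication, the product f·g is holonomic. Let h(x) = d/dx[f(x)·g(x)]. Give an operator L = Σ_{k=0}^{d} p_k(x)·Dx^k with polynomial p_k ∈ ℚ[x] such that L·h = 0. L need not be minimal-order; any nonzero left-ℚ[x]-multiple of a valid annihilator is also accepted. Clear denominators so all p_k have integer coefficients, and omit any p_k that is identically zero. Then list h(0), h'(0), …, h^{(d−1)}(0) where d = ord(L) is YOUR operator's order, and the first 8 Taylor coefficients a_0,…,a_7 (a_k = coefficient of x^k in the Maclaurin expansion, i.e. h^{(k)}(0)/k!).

L = 4 + (8 + 32·x)·Dx + (1 + 8·x + 16·x^2)·Dx^2  (order 2).
h: a_k = -36, 0, 72, -384, 1704, -35712/5, 146064/5, -4130304/35, …
ICs: h(0) = -36, h′(0) = 0.

f: a_k = 0, -12, 24, -64, 192, -3072/5, 2048, -49152/7, …
g: a_k = 3, 6, -6, 12, -30, 84, -252, 792, …
h₀=f·g: eliminate ⇒ L₀, order ≤ 2·1.
Differentiate: ansatz ord ≤ ord L₀ ⇒ L.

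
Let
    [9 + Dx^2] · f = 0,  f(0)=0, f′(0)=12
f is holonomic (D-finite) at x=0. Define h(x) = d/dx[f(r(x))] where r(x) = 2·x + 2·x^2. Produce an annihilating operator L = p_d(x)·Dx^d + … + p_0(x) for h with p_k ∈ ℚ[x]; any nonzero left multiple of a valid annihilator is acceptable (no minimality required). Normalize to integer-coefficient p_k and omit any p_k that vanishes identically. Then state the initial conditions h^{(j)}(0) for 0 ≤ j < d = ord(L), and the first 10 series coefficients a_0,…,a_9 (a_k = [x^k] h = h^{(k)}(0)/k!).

L = (48 + 288·x + 864·x^2 + 1152·x^3 + 576·x^4) + (-6 - 12·x)·Dx + (1 + 4·x + 4·x^2)·Dx^2  (order 2).
h: a_k = 24, 48, -432, -1728, -864, 6912, 82944/5, 41472/5, -1026432/35, -456192/7, …
ICs: h(0) = 24, h′(0) = 48.

f: a_k = 0, 12, 0, -18, 0, 81/10, 0, -243/140, 0, 243/1120, …
h₀=f(r): pull back L_f along r ⇒ L₀.
h=h₀': d/dx-closure on L₀ ⇒ L.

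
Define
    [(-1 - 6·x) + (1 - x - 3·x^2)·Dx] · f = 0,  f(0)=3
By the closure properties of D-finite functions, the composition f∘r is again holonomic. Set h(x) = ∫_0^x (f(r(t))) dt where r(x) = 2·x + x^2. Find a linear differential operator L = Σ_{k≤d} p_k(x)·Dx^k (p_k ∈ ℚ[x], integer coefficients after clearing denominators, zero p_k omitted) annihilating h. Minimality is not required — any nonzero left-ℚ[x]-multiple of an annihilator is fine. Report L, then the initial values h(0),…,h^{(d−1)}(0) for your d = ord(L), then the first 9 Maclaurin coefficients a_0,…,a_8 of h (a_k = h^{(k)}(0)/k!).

L = (2 + 26·x + 36·x^2 + 12·x^3)·Dx + (-1 + 2·x + 13·x^2 + 12·x^3 + 3·x^4)·Dx^2  (order 2).
h: a_k = 0, 3, 3, 17, 54, 1176/5, 965, 29613/7, 18657, …
ICs: h(0) = 0, h′(0) = 3.

f: a_k = 3, 3, 12, 21, 57, 120, 291, 651, 1524, …
L₀ from L_f via x↦r, Dx↦r'^{-1}Dx.
∫: right-multiply L₀ by Dx.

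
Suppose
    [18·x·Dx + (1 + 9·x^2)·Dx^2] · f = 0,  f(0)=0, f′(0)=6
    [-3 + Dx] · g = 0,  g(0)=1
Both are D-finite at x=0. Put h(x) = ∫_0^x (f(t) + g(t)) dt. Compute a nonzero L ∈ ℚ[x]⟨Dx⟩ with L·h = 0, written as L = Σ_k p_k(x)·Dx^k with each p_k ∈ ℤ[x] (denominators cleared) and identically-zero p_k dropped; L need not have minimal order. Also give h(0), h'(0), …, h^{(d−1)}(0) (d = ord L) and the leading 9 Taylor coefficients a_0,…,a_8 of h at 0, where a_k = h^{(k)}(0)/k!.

f: a_k = 0, 6, 0, -18, 0, 486/5, 0, -4374/7, 0, …
g: a_k = 1, 3, 9/2, 9/2, 27/8, 81/40, 81/80, 243/560, 729/4480, …
L₀ := lclm(L_f,L_g); ord L₀ ≤ 2+1.
∫: right-multiply L₀ by Dx.
L = (18 - 108·x - 162·x^2)·Dx^2 + (-9 + 27·x + 27·x^2 - 81·x^3)·Dx^3 + (1 + 3·x + 9·x^2 + 27·x^3)·Dx^4  (order 4).
h: a_k = 0, 1, 9/2, 3/2, -27/8, 27/40, 1323/80, 81/560, -349677/4480, …
ICs: h(0) = 0, h′(0) = 1, h′′(0) = 9, h′′′(0) = 9.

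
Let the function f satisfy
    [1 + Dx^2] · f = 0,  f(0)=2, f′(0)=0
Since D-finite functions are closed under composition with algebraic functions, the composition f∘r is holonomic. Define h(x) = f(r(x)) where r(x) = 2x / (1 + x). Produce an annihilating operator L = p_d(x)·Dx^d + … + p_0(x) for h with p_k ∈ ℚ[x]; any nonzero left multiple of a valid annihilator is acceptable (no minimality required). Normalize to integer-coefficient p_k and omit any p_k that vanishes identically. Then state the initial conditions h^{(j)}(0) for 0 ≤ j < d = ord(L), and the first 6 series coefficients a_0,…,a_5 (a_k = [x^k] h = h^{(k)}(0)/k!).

f: a_k = 2, 0, -1, 0, 1/12, 0, …
Change of var in L_f (x↦r) gives L₀.
L = 4 + (2 + 6·x + 6·x^2 + 2·x^3)·Dx + (1 + 4·x + 6·x^2 + 4·x^3 + x^4)·Dx^2  (order 2).
h: a_k = 2, 0, -4, 8, -32/3, 32/3, …
ICs: h(0) = 2, h′(0) = 0.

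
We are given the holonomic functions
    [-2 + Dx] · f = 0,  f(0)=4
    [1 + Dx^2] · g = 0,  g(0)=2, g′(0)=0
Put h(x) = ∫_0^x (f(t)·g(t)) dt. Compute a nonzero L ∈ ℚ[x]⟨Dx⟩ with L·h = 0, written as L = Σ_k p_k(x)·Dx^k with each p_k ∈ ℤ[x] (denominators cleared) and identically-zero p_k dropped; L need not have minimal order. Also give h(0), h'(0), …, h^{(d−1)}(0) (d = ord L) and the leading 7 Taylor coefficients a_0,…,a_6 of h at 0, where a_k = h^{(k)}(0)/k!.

L = 5·Dx - 4·Dx^2 + Dx^3  (order 3).
h: a_k = 0, 8, 8, 4, 2/3, -7/15, -19/45, …
ICs: h(0) = 0, h′(0) = 8, h′′(0) = 16.

f: a_k = 4, 8, 8, 16/3, 8/3, 16/15, 16/45, …
g: a_k = 2, 0, -1, 0, 1/12, 0, -1/360, …
f·g: L₀ = L_f ⊗_s L_g, ord ≤ 1·2.
Integrate: L := L₀·Dx.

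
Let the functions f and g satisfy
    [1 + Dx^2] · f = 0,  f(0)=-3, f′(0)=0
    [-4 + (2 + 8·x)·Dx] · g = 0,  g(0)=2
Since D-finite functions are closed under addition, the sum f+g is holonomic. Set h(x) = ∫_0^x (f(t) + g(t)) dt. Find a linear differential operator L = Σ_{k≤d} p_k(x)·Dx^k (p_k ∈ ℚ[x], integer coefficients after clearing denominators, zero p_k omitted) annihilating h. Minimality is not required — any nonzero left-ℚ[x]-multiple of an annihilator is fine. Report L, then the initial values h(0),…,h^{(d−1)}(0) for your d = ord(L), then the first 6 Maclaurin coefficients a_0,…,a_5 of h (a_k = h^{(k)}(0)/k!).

f: a_k = -3, 0, 3/2, 0, -1/8, 0, …
g: a_k = 2, 4, -4, 8, -20, 56, …
f+g: L₀ = lclm(L_f,L_g), ord ≤ 2+1.
h=∫₀ˣh₀: take L = L₀·Dx.
L = (-26 - 16·x - 32·x^2)·Dx + (-3 - 4·x + 48·x^2 + 64·x^3)·Dx^2 + (-26 - 16·x - 32·x^2)·Dx^3 + (-3 - 4·x + 48·x^2 + 64·x^3)·Dx^4  (order 4).
h: a_k = 0, -1, 2, -5/6, 2, -161/40, …
ICs: h(0) = 0, h′(0) = -1, h′′(0) = 4, h′′′(0) = -5.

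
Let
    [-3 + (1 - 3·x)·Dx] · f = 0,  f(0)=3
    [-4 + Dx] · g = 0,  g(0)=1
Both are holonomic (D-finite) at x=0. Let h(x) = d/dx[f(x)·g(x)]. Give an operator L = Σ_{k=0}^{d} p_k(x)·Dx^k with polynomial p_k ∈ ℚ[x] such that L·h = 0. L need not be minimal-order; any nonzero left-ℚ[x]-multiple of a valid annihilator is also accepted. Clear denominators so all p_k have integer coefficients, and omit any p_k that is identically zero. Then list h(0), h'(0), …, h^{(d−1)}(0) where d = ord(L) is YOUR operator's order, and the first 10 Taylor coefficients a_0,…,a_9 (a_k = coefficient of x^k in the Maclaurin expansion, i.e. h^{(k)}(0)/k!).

f: a_k = 3, 9, 27, 81, 243, 729, 2187, 6561, 19683, 59049, …
g: a_k = 1, 4, 8, 32/3, 32/3, 128/15, 256/45, 1024/315, 512/315, 2048/2835, …
Sym-product of L_f,L_g gives L₀ (≤ ord 1).
Differentiate: ansatz ord ≤ ord L₀ ⇒ L.
L = (58 - 168·x + 144·x^2) + (-7 + 33·x - 36·x^2)·Dx  (order 1).
h: a_k = 21, 174, 879, 3644, 13793, 248786/5, 2613277/15, 8960392/15, 211691309/105, 6350747462/945, …
ICs: h(0) = 21.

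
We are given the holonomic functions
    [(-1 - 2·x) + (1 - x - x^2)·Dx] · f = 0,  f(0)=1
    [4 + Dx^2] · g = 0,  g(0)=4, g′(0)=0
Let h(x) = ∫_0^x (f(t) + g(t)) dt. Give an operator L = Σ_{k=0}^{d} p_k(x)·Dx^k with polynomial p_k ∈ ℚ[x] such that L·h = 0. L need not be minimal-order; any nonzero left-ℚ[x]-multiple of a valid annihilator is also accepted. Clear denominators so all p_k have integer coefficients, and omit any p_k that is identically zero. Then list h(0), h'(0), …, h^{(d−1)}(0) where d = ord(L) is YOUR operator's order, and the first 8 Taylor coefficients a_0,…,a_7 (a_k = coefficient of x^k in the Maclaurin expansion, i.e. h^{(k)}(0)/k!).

L = (44 + 96·x + 32·x^2 + 48·x^3 + 40·x^4 + 16·x^5)·Dx + (-16 + 20·x + 8·x^2 - 16·x^3 + 12·x^4 + 24·x^5 + 8·x^6)·Dx^2 + (11 + 24·x + 8·x^2 + 12·x^3 + 10·x^4 + 4·x^5)·Dx^3 + (-4 + 5·x + 2·x^2 - 4·x^3 + 3·x^4 + 6·x^5 + 2·x^6)·Dx^4  (order 4).
h: a_k = 0, 5, 1/2, -2, 3/4, 23/15, 4/3, 569/315, …
ICs: h(0) = 0, h′(0) = 5, h′′(0) = 1, h′′′(0) = -12.

f: a_k = 1, 1, 2, 3, 5, 8, 13, 21, …
g: a_k = 4, 0, -8, 0, 8/3, 0, -16/45, 0, …
Weyl lclm of L_f,L_g ⇒ L₀ (ord ≤ 3).
h=∫₀ˣh₀: take L = L₀·Dx.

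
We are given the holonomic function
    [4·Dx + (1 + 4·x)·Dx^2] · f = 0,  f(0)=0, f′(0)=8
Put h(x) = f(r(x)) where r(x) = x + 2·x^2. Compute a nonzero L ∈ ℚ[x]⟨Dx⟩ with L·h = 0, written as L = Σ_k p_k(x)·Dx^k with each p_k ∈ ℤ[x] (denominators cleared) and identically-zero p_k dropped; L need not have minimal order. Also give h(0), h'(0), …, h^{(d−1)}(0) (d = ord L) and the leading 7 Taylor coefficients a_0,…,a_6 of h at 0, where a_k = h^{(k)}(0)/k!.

L = (16·x + 32·x^2)·Dx + (1 + 8·x + 24·x^2 + 32·x^3)·Dx^2  (order 2).
h: a_k = 0, 8, 0, -64/3, 64, -512/5, 0, …
ICs: h(0) = 0, h′(0) = 8.

f: a_k = 0, 8, -16, 128/3, -128, 2048/5, -4096/3, …
f∘r: x↦r, Dx↦Dx/r' in L_f ⇒ L₀.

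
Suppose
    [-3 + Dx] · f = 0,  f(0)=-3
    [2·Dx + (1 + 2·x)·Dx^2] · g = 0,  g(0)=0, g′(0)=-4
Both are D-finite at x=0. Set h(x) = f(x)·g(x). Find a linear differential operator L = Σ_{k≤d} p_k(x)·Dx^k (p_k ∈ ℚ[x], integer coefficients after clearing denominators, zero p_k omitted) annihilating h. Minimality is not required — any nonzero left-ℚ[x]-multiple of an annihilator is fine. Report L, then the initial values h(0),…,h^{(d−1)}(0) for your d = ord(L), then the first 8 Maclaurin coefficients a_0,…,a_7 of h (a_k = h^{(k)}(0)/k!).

L = (3 + 18·x) + (-4 - 12·x)·Dx + (1 + 2·x)·Dx^2  (order 2).
h: a_k = 0, 12, 24, 34, 24, 249/10, -1, 3411/140, …
ICs: h(0) = 0, h′(0) = 12.

f: a_k = -3, -9, -27/2, -27/2, -81/8, -243/40, -243/80, -729/560, …
g: a_k = 0, -4, 4, -16/3, 8, -64/5, 64/3, -256/7, …
f·g: L₀ = L_f ⊗_s L_g, ord ≤ 1·2.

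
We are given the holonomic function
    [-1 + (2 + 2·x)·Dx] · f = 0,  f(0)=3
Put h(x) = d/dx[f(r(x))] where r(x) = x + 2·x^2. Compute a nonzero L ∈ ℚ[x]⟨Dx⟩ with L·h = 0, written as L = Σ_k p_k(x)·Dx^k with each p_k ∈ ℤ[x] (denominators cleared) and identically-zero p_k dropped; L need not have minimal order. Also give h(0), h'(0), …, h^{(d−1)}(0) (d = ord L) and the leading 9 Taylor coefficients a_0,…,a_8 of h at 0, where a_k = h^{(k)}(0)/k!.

L = 7 + (-2 - 10·x - 12·x^2 - 16·x^3)·Dx  (order 1).
h: a_k = 3/2, 21/4, -63/16, -63/32, 1785/256, -1701/512, -16611/2048, 53529/4096, 108297/65536, …
ICs: h(0) = 3/2.

f: a_k = 3, 3/2, -3/8, 3/16, -15/128, 21/256, -63/1024, 99/2048, -1287/32768, …
f∘r: x↦r, Dx↦Dx/r' in L_f ⇒ L₀.
h=h₀': d/dx-closure on L₀ ⇒ L.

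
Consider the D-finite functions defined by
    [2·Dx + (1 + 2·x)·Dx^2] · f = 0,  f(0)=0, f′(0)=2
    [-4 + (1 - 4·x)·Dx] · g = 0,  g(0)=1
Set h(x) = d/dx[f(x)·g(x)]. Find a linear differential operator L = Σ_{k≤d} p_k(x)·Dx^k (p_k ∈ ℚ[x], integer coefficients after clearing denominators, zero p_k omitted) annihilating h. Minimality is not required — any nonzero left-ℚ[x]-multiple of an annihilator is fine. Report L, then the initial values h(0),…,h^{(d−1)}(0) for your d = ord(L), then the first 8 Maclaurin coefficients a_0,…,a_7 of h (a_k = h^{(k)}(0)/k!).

f: a_k = 0, 2, -2, 8/3, -4, 32/5, -32/3, 128/7, …
g: a_k = 1, 4, 16, 64, 256, 1024, 4096, 16384, …
Product ⇒ symmetric product L₀, ord ≤ 2.
Differentiate: ansatz ord ≤ ord L₀ ⇒ L.
L = 32 + (8 + 40·x)·Dx + (-1 + 2·x + 8·x^2)·Dx^2  (order 2).
h: a_k = 2, 12, 80, 1232/3, 6256/3, 49728/5, 232704/5, 7437568/35, …
ICs: h(0) = 2, h′(0) = 12.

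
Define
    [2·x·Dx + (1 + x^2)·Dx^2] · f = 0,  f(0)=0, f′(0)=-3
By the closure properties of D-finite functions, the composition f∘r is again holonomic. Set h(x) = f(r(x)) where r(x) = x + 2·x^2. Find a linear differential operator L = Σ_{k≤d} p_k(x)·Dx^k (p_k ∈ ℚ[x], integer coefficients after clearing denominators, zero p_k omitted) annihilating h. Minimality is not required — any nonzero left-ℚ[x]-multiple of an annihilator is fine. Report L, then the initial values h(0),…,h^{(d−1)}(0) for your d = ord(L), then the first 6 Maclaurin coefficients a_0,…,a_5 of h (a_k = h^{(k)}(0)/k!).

f: a_k = 0, -3, 0, 1, 0, -3/5, …
Substitute x→r, Dx→(1/r')Dx; clear ⇒ L₀.
L = (-4 + 2·x + 16·x^2 + 48·x^3 + 48·x^4)·Dx + (1 + 4·x + x^2 + 8·x^3 + 20·x^4 + 16·x^5)·Dx^2  (order 2).
h: a_k = 0, -3, -6, 1, 6, 57/5, …
ICs: h(0) = 0, h′(0) = -3.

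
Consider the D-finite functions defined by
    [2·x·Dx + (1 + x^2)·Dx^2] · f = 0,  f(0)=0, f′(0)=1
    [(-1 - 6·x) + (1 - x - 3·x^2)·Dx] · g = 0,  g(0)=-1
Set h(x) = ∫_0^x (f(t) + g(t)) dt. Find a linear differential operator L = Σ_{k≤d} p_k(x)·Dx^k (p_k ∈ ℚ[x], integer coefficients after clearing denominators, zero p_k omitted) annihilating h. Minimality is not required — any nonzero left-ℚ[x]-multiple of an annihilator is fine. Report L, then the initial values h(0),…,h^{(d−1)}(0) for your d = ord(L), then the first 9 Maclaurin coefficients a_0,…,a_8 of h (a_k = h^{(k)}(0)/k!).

f: a_k = 0, 1, 0, -1/3, 0, 1/5, 0, -1/7, 0, …
g: a_k = -1, -1, -4, -7, -19, -40, -97, -217, -508, …
h₀=f+g: left-lcm gives L₀, ord ≤ 3.
Integrate: L := L₀·Dx.
L = (8 - 32·x - 300·x^2 - 504·x^3 - 1134·x^4 - 162·x^6)·Dx^2 + (-22 - 148·x - 184·x^2 - 576·x^3 - 441·x^4 - 918·x^5 - 27·x^6 - 162·x^7)·Dx^3 + (4 + 6·x + 18·x^2 - 60·x^3 - 85·x^4 - 75·x^5 - 126·x^6 - 9·x^7 - 27·x^8)·Dx^4  (order 4).
h: a_k = 0, -1, 0, -4/3, -11/6, -19/5, -199/30, -97/7, -190/7, …
ICs: h(0) = 0, h′(0) = -1, h′′(0) = 0, h′′′(0) = -8.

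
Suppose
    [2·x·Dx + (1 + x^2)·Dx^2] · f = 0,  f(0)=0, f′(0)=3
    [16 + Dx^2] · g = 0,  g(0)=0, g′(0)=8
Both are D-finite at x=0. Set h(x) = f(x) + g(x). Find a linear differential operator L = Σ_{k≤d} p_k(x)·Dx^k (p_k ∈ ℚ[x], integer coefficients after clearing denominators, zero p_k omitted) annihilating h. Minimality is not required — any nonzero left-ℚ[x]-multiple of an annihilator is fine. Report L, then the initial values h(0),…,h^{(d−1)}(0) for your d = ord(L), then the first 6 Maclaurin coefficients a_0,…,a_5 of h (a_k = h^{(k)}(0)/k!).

L = (64·x + 704·x^3 + 256·x^5)·Dx + (112 + 416·x^2 + 432·x^4 + 128·x^6)·Dx^2 + (4·x + 44·x^3 + 16·x^5)·Dx^3 + (7 + 26·x^2 + 27·x^4 + 8·x^6)·Dx^4  (order 4).
h: a_k = 0, 11, 0, -67/3, 0, 53/3, …
ICs: h(0) = 0, h′(0) = 11, h′′(0) = 0, h′′′(0) = -134.

f: a_k = 0, 3, 0, -1, 0, 3/5, …
g: a_k = 0, 8, 0, -64/3, 0, 256/15, …
f+g: L₀ = lclm(L_f,L_g), ord ≤ 2+2.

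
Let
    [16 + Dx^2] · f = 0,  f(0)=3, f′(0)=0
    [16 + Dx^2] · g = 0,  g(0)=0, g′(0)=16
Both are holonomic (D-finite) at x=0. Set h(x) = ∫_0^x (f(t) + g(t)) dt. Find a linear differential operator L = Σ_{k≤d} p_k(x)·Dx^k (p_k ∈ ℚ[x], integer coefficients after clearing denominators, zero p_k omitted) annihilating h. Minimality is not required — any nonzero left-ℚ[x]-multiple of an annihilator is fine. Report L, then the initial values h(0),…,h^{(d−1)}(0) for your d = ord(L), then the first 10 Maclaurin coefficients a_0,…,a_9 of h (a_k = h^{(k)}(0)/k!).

f: a_k = 3, 0, -24, 0, 32, 0, -256/15, 0, 512/105, 0, …
g: a_k = 0, 16, 0, -128/3, 0, 512/15, 0, -4096/315, 0, 8192/2835, …
h₀=f+g: left-lcm gives L₀, ord ≤ 4.
∫: right-multiply L₀ by Dx.
L = 16·Dx + Dx^3  (order 3).
h: a_k = 0, 3, 8, -8, -32/3, 32/5, 256/45, -256/105, -512/315, 512/945, …
ICs: h(0) = 0, h′(0) = 3, h′′(0) = 16.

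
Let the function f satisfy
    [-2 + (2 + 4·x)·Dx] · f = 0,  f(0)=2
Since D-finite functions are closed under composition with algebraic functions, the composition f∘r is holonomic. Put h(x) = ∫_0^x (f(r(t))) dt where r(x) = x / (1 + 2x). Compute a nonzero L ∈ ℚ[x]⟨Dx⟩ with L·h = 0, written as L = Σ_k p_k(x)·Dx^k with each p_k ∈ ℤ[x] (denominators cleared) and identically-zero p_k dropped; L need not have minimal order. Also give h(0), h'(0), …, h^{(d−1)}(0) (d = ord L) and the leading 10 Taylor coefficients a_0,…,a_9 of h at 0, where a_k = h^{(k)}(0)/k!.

L = -Dx + (1 + 6·x + 8·x^2)·Dx^2  (order 2).
h: a_k = 0, 2, 1, -5/3, 13/4, -141/20, 133/8, -2353/56, 7205/64, -182461/576, …
ICs: h(0) = 0, h′(0) = 2.

f: a_k = 2, 2, -1, 1, -5/4, 7/4, -21/8, 33/8, -429/64, 715/64, …
f∘r: x↦r, Dx↦Dx/r' in L_f ⇒ L₀.
Integrate: L := L₀·Dx.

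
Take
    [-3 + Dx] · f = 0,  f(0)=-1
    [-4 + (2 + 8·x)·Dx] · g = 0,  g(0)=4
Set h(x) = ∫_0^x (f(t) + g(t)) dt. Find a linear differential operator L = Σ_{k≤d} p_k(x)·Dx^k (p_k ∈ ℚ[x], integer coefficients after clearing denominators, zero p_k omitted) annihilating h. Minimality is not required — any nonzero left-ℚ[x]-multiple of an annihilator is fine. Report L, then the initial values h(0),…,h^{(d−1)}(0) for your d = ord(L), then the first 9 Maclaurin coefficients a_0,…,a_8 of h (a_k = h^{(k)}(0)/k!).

f: a_k = -1, -3, -9/2, -9/2, -27/8, -81/40, -81/80, -243/560, -729/4480, …
g: a_k = 4, 8, -8, 16, -40, 112, -336, 1056, -3432, …
Sum ⇒ L₀ = lclm(L_f,L_g) in ℚ(x)⟨Dx⟩.
h=∫₀ˣh₀: take L = L₀·Dx.
L = (30 + 72·x)·Dx + (-13 - 72·x - 144·x^2)·Dx^2 + (1 + 16·x + 48·x^2)·Dx^3  (order 3).
h: a_k = 0, 3, 5/2, -25/6, 23/8, -347/40, 4399/240, -26961/560, 591117/4480, …
ICs: h(0) = 0, h′(0) = 3, h′′(0) = 5.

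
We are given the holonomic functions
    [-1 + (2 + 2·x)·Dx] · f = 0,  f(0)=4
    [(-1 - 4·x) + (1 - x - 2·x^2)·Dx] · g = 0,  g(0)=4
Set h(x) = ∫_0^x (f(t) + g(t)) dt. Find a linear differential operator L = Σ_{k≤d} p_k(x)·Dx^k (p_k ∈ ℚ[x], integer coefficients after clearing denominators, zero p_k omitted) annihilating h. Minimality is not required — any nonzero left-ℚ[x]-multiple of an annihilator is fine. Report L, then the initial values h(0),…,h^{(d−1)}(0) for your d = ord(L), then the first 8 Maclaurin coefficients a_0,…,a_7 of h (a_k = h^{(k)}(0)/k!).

L = (13 + 26·x + 40·x^2)·Dx + (-25 - 69·x - 144·x^2 - 100·x^3)·Dx^2 + (2 + 20·x - 6·x^2 - 64·x^3 - 40·x^4)·Dx^3  (order 3).
h: a_k = 0, 8, 3, 23/6, 81/16, 1403/160, 5383/384, 44011/1792, …
ICs: h(0) = 0, h′(0) = 8, h′′(0) = 6.

f: a_k = 4, 2, -1/2, 1/4, -5/32, 7/64, -21/256, 33/512, …
g: a_k = 4, 4, 12, 20, 44, 84, 172, 340, …
Sum ⇒ L₀ = lclm(L_f,L_g) in ℚ(x)⟨Dx⟩.
Integrate: L := L₀·Dx.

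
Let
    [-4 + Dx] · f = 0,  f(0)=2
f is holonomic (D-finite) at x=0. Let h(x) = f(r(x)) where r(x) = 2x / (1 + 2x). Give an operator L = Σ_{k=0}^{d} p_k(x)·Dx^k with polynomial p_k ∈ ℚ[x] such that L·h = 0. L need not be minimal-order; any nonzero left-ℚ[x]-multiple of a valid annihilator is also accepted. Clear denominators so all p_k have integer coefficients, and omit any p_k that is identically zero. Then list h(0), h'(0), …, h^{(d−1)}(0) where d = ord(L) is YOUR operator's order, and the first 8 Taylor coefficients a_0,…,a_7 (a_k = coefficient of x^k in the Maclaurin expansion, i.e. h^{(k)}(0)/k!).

f: a_k = 2, 8, 16, 64/3, 64/3, 256/15, 512/45, 2048/315, …
Change of var in L_f (x↦r) gives L₀.
L = -8 + (1 + 4·x + 4·x^2)·Dx  (order 1).
h: a_k = 2, 16, 32, -64/3, -128/3, 1792/15, -5632/45, -17408/315, …
ICs: h(0) = 2.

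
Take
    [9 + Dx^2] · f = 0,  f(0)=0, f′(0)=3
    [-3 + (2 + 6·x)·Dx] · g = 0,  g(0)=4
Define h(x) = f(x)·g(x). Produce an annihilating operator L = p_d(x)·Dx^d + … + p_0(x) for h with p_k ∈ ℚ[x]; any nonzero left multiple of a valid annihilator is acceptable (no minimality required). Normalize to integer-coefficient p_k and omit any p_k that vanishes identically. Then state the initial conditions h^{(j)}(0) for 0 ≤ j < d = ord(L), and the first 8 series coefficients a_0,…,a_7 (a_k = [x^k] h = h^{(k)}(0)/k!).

f: a_k = 0, 3, 0, -9/2, 0, 81/40, 0, -243/560, …
g: a_k = 4, 6, -9/2, 27/4, -405/32, 1701/64, -15309/256, 72171/512, …
Sym-product of L_f,L_g gives L₀ (≤ ord 2).
L = (63 + 216·x + 324·x^2) + (-12 - 36·x)·Dx + (4 + 24·x + 36·x^2)·Dx^2  (order 2).
h: a_k = 0, 12, 18, -63/2, -27/4, -1539/160, 19683/320, -238869/1792, …
ICs: h(0) = 0, h′(0) = 12.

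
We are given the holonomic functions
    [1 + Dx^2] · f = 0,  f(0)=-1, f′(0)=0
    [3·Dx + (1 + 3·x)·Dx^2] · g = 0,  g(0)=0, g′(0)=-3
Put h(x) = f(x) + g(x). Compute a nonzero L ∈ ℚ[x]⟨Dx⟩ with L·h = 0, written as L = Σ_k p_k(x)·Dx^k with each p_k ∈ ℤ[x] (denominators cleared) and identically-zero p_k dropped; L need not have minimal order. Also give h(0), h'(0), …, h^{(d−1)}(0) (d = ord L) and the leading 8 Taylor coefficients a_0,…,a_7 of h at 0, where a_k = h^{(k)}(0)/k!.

f: a_k = -1, 0, 1/2, 0, -1/24, 0, 1/720, 0, …
g: a_k = 0, -3, 9/2, -9, 81/4, -243/5, 243/2, -2187/7, …
L₀ := lclm(L_f,L_g); ord L₀ ≤ 2+2.
L = (165 + 18·x + 27·x^2)·Dx + (19 + 63·x + 27·x^2 + 27·x^3)·Dx^2 + (165 + 18·x + 27·x^2)·Dx^3 + (19 + 63·x + 27·x^2 + 27·x^3)·Dx^4  (order 4).
h: a_k = -1, -3, 5, -9, 485/24, -243/5, 87481/720, -2187/7, …
ICs: h(0) = -1, h′(0) = -3, h′′(0) = 10, h′′′(0) = -54.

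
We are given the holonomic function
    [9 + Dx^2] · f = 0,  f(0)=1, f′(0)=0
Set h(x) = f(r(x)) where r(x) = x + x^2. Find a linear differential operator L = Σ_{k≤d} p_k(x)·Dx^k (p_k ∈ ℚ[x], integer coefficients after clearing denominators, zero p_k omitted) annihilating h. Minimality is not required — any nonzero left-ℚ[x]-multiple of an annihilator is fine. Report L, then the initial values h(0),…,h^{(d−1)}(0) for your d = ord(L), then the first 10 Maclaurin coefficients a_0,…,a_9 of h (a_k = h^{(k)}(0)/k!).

f: a_k = 1, 0, -9/2, 0, 27/8, 0, -81/80, 0, 729/4480, 0, …
Substitute x→r, Dx→(1/r')Dx; clear ⇒ L₀.
L = (9 + 54·x + 108·x^2 + 72·x^3) - 2·Dx + (1 + 2·x)·Dx^2  (order 2).
h: a_k = 1, 0, -9/2, -9, -9/8, 27/2, 1539/80, 297/40, -52191/4480, -10611/560, …
ICs: h(0) = 1, h′(0) = 0.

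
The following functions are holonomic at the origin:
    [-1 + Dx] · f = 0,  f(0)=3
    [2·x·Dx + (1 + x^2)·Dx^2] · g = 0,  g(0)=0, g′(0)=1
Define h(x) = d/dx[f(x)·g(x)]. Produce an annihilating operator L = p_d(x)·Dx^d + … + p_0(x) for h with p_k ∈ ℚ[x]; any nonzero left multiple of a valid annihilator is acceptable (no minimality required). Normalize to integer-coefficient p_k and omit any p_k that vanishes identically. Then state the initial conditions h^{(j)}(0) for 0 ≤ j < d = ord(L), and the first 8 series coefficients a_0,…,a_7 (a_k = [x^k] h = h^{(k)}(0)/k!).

L = (1 + 5·x - 3·x^2 + x^3) + (-6·x + 4·x^2 - 2·x^3)·Dx + (-1 + x - x^2 + x^3)·Dx^2  (order 2).
h: a_k = 3, 6, 3/2, -2, 9/8, 11/4, -93/80, -113/42, …
ICs: h(0) = 3, h′(0) = 6.

f: a_k = 3, 3, 3/2, 1/2, 1/8, 1/40, 1/240, 1/1680, …
g: a_k = 0, 1, 0, -1/3, 0, 1/5, 0, -1/7, …
Sym-product of L_f,L_g gives L₀ (≤ ord 2).
Differentiate: ansatz ord ≤ ord L₀ ⇒ L.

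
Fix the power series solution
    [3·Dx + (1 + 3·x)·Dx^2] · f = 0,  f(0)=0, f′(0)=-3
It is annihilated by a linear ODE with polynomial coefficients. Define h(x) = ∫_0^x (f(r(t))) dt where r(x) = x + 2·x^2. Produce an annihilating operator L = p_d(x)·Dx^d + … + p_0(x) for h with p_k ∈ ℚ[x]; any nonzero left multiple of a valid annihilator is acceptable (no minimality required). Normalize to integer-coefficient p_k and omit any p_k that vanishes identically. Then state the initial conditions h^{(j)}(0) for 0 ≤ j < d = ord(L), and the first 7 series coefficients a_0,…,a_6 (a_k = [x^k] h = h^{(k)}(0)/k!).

L = (-1 + 12·x + 24·x^2)·Dx^2 + (1 + 7·x + 18·x^2 + 24·x^3)·Dx^3  (order 3).
h: a_k = 0, 0, -3/2, -1/2, 9/4, -63/20, 9/10, …
ICs: h(0) = 0, h′(0) = 0, h′′(0) = -3.

f: a_k = 0, -3, 9/2, -9, 81/4, -243/5, 243/2, …
Substitute x→r, Dx→(1/r')Dx; clear ⇒ L₀.
∫: right-multiply L₀ by Dx.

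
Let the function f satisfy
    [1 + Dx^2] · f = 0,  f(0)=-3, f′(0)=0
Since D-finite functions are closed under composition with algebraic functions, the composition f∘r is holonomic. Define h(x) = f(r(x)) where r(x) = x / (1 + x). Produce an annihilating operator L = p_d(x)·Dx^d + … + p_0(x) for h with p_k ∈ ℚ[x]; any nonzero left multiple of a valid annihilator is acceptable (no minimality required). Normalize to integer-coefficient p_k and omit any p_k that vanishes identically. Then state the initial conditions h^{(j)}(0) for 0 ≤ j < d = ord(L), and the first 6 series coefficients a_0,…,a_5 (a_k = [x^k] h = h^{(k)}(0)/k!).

L = 1 + (2 + 6·x + 6·x^2 + 2·x^3)·Dx + (1 + 4·x + 6·x^2 + 4·x^3 + x^4)·Dx^2  (order 2).
h: a_k = -3, 0, 3/2, -3, 35/8, -11/2, …
ICs: h(0) = -3, h′(0) = 0.

f: a_k = -3, 0, 3/2, 0, -1/8, 0, …
Substitute x→r, Dx→(1/r')Dx; clear ⇒ L₀.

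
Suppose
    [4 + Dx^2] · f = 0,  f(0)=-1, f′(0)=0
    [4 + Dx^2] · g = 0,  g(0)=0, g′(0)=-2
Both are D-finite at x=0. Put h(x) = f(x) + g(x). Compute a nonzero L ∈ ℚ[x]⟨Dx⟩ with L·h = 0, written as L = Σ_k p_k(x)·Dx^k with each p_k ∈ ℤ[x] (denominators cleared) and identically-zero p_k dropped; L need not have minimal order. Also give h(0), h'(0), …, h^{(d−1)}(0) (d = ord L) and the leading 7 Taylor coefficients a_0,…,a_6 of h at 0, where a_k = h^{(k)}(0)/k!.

L = 4 + Dx^2  (order 2).
h: a_k = -1, -2, 2, 4/3, -2/3, -4/15, 4/45, …
ICs: h(0) = -1, h′(0) = -2.

f: a_k = -1, 0, 2, 0, -2/3, 0, 4/45, …
g: a_k = 0, -2, 0, 4/3, 0, -4/15, 0, …
f+g: L₀ = lclm(L_f,L_g), ord ≤ 2+2.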